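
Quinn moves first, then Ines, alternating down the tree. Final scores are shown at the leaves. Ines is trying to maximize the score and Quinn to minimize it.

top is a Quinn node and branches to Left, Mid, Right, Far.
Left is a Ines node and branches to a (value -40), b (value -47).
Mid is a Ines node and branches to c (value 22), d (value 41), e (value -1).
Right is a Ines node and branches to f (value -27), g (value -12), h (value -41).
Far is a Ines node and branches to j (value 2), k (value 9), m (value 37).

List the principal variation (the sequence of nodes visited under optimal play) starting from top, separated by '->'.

top -> Left -> a

Left (Ines): max(-40, -47) = -40
Mid (Ines): max(22, 41, -1) = 41
Right (Ines): max(-27, -12, -41) = -12
Far (Ines): max(2, 9, 37) = 37
top (Quinn): min(-40, 41, -12, 37) = -40
At top, Quinn picks Left (lowest: -40).
At Left, Ines picks a (highest: -40).
Terminal value -40.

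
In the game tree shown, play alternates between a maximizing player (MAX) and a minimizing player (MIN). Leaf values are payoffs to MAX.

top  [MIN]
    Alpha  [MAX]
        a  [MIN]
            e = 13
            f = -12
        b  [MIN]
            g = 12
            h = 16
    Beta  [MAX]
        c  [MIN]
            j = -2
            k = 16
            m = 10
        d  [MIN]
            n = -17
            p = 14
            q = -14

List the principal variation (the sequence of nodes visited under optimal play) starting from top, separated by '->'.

a (MIN): min(13, -12) = -12
b (MIN): min(12, 16) = 12
Alpha (MAX): max(-12, 12) = 12
c (MIN): min(-2, 16, 10) = -2
d (MIN): min(-17, 14, -14) = -17
Beta (MAX): max(-2, -17) = -2
top (MIN): min(12, -2) = -2
At top, MIN picks Beta (lowest: -2).
At Beta, MAX picks c (highest: -2).
At c, MIN picks j (lowest: -2).
Terminal value -2.

top -> Beta -> c -> j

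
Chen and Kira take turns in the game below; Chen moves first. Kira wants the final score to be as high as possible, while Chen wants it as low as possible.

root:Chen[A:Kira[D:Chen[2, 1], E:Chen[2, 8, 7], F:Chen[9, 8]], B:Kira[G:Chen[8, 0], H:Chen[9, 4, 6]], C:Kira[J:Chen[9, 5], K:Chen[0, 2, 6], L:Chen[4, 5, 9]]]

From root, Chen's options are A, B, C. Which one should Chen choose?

D (Chen): min(2, 1) = 1
E (Chen): min(2, 8, 7) = 2
F (Chen): min(9, 8) = 8
A (Kira): max(1, 2, 8) = 8
G (Chen): min(8, 0) = 0
H (Chen): min(9, 4, 6) = 4
B (Kira): max(0, 4) = 4
J (Chen): min(9, 5) = 5
K (Chen): min(0, 2, 6) = 0
L (Chen): min(4, 5, 9) = 4
C (Kira): max(5, 0, 4) = 5
root (Chen): min(8, 4, 5) = 4
Chen at root wants the lowest of {A=8, B=4, C=5}, so chooses B.

B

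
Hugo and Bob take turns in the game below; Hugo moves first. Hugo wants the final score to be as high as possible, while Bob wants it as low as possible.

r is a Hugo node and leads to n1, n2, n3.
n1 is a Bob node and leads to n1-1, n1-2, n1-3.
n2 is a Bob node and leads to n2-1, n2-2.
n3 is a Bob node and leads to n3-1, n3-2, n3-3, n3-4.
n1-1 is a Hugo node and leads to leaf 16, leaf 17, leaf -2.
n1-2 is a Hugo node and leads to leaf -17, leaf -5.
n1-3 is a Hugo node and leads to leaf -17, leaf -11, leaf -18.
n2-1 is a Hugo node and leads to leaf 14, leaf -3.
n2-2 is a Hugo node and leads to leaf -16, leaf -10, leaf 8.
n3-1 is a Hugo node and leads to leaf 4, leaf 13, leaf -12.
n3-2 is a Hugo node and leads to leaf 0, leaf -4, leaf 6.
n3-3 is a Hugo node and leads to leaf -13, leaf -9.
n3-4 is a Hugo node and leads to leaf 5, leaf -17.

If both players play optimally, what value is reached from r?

8

n1-1 (Hugo): max(16, 17, -2) = 17
n1-2 (Hugo): max(-17, -5) = -5
n1-3 (Hugo): max(-17, -11, -18) = -11
n1 (Bob): min(17, -5, -11) = -11
n2-1 (Hugo): max(14, -3) = 14
n2-2 (Hugo): max(-16, -10, 8) = 8
n2 (Bob): min(14, 8) = 8
n3-1 (Hugo): max(4, 13, -12) = 13
n3-2 (Hugo): max(0, -4, 6) = 6
n3-3 (Hugo): max(-13, -9) = -9
n3-4 (Hugo): max(5, -17) = 5
n3 (Bob): min(13, 6, -9, 5) = -9
r (Hugo): max(-11, 8, -9) = 8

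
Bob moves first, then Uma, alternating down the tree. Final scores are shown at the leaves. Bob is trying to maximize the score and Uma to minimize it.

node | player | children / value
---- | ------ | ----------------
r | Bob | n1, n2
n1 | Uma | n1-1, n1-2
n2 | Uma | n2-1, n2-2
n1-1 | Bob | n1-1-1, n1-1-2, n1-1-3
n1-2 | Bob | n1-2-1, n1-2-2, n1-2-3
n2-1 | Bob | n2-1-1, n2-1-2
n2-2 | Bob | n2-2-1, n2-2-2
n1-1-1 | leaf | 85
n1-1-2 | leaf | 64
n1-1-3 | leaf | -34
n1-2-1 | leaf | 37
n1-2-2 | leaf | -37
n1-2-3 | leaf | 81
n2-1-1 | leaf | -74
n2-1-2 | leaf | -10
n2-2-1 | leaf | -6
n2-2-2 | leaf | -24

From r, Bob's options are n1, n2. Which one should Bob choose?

n1-1 (Bob): max(85, 64, -34) = 85
n1-2 (Bob): max(37, -37, 81) = 81
n1 (Uma): min(85, 81) = 81
n2-1 (Bob): max(-74, -10) = -10
n2-2 (Bob): max(-6, -24) = -6
n2 (Uma): min(-10, -6) = -10
r (Bob): max(81, -10) = 81
Bob at r wants the highest of {n1=81, n2=-10}, so chooses n1.

n1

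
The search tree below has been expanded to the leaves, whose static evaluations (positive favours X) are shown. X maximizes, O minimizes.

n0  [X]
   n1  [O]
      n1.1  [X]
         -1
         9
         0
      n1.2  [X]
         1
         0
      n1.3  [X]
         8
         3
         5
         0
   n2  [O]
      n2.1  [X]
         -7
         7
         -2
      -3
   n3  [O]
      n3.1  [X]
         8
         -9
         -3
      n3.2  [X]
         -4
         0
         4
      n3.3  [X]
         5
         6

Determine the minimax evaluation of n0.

4

n1.1 (X): max(-1, 9, 0) = 9
n1.2 (X): max(1, 0) = 1
n1.3 (X): max(8, 3, 5, 0) = 8
n1 (O): min(9, 1, 8) = 1
n2.1 (X): max(-7, 7, -2) = 7
n2 (O): min(7, -3) = -3
n3.1 (X): max(8, -9, -3) = 8
n3.2 (X): max(-4, 0, 4) = 4
n3.3 (X): max(5, 6) = 6
n3 (O): min(8, 4, 6) = 4
n0 (X): max(1, -3, 4) = 4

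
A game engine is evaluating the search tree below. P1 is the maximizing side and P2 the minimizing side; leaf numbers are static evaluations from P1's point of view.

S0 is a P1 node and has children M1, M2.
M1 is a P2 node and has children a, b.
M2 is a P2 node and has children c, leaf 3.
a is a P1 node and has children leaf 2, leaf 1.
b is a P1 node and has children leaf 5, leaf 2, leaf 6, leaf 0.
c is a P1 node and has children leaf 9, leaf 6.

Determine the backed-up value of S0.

3

a (P1): max(2, 1) = 2
b (P1): max(5, 2, 6, 0) = 6
M1 (P2): min(2, 6) = 2
c (P1): max(9, 6) = 9
M2 (P2): min(9, 3) = 3
S0 (P1): max(2, 3) = 3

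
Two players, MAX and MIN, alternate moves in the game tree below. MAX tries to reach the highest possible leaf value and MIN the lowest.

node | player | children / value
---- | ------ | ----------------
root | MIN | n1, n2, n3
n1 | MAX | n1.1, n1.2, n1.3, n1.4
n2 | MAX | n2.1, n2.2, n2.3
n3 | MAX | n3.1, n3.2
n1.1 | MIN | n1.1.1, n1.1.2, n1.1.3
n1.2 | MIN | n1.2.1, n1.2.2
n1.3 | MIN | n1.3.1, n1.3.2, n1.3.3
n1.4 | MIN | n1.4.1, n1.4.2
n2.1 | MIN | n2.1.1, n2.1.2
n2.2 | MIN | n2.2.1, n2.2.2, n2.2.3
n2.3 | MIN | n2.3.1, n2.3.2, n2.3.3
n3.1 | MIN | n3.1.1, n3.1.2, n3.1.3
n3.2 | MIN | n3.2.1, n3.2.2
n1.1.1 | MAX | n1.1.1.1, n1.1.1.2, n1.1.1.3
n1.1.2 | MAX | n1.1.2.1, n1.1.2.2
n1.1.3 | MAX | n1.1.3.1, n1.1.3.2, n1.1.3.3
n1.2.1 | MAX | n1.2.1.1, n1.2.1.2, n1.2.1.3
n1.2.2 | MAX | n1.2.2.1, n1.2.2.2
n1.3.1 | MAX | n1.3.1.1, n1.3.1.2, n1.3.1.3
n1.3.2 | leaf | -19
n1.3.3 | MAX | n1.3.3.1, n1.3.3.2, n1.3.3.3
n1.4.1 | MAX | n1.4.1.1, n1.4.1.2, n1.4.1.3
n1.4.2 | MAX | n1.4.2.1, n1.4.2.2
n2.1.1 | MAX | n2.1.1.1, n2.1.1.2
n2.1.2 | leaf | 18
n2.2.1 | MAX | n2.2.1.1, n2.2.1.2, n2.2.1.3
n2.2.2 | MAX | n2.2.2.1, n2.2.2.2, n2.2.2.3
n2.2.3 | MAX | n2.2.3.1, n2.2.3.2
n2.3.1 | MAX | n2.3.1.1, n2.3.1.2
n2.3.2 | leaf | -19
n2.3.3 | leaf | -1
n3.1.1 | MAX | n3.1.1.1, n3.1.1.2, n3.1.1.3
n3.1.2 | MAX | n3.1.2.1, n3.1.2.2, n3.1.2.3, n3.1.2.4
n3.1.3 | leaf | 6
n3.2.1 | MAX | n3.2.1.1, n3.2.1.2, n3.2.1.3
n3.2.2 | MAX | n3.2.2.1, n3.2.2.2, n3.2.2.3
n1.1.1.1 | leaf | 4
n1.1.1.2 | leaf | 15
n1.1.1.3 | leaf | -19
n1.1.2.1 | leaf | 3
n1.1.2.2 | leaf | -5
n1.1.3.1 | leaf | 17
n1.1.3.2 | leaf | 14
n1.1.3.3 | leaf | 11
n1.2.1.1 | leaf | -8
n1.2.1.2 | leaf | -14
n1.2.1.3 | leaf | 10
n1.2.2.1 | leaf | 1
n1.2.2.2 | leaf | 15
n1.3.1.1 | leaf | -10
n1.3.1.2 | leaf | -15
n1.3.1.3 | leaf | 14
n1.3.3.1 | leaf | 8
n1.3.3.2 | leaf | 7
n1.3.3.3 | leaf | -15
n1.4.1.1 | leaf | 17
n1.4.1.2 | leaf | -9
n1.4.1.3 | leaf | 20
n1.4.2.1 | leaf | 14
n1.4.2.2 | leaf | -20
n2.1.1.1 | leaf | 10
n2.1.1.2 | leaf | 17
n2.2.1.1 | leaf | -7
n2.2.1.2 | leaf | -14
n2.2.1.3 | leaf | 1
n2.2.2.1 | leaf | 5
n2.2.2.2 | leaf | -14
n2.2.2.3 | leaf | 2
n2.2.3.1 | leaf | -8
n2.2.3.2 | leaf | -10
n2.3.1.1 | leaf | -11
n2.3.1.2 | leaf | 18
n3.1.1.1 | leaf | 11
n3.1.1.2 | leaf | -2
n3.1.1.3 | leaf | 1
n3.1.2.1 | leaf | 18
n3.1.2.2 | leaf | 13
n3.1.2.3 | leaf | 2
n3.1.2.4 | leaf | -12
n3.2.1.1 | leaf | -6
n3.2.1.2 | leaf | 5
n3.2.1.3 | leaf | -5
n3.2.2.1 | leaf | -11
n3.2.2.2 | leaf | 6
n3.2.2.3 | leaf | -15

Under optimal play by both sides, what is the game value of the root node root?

6

n1.1.1 (MAX): max(4, 15, -19) = 15
n1.1.2 (MAX): max(3, -5) = 3
n1.1.3 (MAX): max(17, 14, 11) = 17
n1.1 (MIN): min(15, 3, 17) = 3
n1.2.1 (MAX): max(-8, -14, 10) = 10
n1.2.2 (MAX): max(1, 15) = 15
n1.2 (MIN): min(10, 15) = 10
n1.3.1 (MAX): max(-10, -15, 14) = 14
n1.3.3 (MAX): max(8, 7, -15) = 8
n1.3 (MIN): min(14, -19, 8) = -19
n1.4.1 (MAX): max(17, -9, 20) = 20
n1.4.2 (MAX): max(14, -20) = 14
n1.4 (MIN): min(20, 14) = 14
n1 (MAX): max(3, 10, -19, 14) = 14
n2.1.1 (MAX): max(10, 17) = 17
n2.1 (MIN): min(17, 18) = 17
n2.2.1 (MAX): max(-7, -14, 1) = 1
n2.2.2 (MAX): max(5, -14, 2) = 5
n2.2.3 (MAX): max(-8, -10) = -8
n2.2 (MIN): min(1, 5, -8) = -8
n2.3.1 (MAX): max(-11, 18) = 18
n2.3 (MIN): min(18, -19, -1) = -19
n2 (MAX): max(17, -8, -19) = 17
n3.1.1 (MAX): max(11, -2, 1) = 11
n3.1.2 (MAX): max(18, 13, 2, -12) = 18
n3.1 (MIN): min(11, 18, 6) = 6
n3.2.1 (MAX): max(-6, 5, -5) = 5
n3.2.2 (MAX): max(-11, 6, -15) = 6
n3.2 (MIN): min(5, 6) = 5
n3 (MAX): max(6, 5) = 6
root (MIN): min(14, 17, 6) = 6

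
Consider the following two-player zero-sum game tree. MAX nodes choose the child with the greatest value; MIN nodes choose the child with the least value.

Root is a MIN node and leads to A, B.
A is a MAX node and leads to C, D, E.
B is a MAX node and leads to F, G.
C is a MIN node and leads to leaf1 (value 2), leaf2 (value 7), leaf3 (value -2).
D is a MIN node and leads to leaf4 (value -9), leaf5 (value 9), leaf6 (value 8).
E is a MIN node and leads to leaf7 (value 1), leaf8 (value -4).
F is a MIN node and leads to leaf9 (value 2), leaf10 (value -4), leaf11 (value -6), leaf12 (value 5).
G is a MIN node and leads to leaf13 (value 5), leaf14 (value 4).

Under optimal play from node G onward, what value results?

G (MIN): min(5, 4) = 4

4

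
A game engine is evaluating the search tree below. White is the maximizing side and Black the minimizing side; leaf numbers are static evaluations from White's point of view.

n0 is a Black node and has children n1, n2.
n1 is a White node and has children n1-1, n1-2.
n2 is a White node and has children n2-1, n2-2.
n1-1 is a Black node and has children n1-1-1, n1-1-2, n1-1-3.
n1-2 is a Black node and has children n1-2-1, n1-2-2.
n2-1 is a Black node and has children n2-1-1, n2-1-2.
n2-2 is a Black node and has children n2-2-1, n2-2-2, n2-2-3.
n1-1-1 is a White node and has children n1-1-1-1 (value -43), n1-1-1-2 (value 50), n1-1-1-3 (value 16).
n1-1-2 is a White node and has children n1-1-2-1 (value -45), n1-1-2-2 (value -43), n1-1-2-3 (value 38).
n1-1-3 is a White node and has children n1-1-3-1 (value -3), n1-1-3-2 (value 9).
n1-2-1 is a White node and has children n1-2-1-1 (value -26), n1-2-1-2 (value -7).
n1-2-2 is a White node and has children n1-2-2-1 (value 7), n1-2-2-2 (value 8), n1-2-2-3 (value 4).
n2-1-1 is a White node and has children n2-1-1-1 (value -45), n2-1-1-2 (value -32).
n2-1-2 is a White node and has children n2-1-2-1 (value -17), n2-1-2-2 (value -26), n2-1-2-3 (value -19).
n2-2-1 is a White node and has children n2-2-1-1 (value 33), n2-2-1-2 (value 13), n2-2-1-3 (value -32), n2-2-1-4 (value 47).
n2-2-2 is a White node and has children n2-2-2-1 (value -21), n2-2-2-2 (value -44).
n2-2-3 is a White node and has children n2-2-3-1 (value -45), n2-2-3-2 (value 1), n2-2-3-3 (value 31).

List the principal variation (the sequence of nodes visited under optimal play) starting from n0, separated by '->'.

n1-1-1 (White): max(-43, 50, 16) = 50
n1-1-2 (White): max(-45, -43, 38) = 38
n1-1-3 (White): max(-3, 9) = 9
n1-1 (Black): min(50, 38, 9) = 9
n1-2-1 (White): max(-26, -7) = -7
n1-2-2 (White): max(7, 8, 4) = 8
n1-2 (Black): min(-7, 8) = -7
n1 (White): max(9, -7) = 9
n2-1-1 (White): max(-45, -32) = -32
n2-1-2 (White): max(-17, -26, -19) = -17
n2-1 (Black): min(-32, -17) = -32
n2-2-1 (White): max(33, 13, -32, 47) = 47
n2-2-2 (White): max(-21, -44) = -21
n2-2-3 (White): max(-45, 1, 31) = 31
n2-2 (Black): min(47, -21, 31) = -21
n2 (White): max(-32, -21) = -21
n0 (Black): min(9, -21) = -21
At n0, Black picks n2 (lowest: -21).
At n2, White picks n2-2 (highest: -21).
At n2-2, Black picks n2-2-2 (lowest: -21).
At n2-2-2, White picks n2-2-2-1 (highest: -21).
Terminal value -21.

n0 -> n2 -> n2-2 -> n2-2-2 -> n2-2-2-1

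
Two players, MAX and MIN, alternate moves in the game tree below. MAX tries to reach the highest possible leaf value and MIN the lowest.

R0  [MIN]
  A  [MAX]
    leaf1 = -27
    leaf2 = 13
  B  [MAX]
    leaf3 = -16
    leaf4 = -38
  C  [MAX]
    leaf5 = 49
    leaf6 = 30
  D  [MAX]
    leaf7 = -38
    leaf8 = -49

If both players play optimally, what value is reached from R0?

A (MAX): max(-27, 13) = 13
B (MAX): max(-16, -38) = -16
C (MAX): max(49, 30) = 49
D (MAX): max(-38, -49) = -38
R0 (MIN): min(13, -16, 49, -38) = -38

-38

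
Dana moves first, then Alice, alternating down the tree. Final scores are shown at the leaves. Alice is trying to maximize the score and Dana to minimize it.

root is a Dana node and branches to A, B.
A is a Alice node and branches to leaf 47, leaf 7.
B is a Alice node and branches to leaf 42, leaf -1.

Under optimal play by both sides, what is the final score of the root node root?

A (Alice): max(47, 7) = 47
B (Alice): max(42, -1) = 42
root (Dana): min(47, 42) = 42

42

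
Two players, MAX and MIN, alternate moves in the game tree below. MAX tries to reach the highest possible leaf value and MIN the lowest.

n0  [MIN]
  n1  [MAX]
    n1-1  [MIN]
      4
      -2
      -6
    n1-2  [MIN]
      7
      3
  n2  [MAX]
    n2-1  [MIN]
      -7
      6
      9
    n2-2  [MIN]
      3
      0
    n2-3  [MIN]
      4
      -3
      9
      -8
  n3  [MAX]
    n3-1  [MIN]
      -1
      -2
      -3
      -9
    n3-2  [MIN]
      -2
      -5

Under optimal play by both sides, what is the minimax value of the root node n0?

-5

n1-1 (MIN): min(4, -2, -6) = -6
n1-2 (MIN): min(7, 3) = 3
n1 (MAX): max(-6, 3) = 3
n2-1 (MIN): min(-7, 6, 9) = -7
n2-2 (MIN): min(3, 0) = 0
n2-3 (MIN): min(4, -3, 9, -8) = -8
n2 (MAX): max(-7, 0, -8) = 0
n3-1 (MIN): min(-1, -2, -3, -9) = -9
n3-2 (MIN): min(-2, -5) = -5
n3 (MAX): max(-9, -5) = -5
n0 (MIN): min(3, 0, -5) = -5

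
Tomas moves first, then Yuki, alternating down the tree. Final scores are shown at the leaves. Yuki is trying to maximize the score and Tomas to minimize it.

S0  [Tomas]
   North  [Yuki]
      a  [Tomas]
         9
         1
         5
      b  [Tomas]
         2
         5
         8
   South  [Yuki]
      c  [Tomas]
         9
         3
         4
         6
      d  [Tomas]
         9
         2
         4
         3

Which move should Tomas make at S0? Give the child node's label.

North

a (Tomas): min(9, 1, 5) = 1
b (Tomas): min(2, 5, 8) = 2
North (Yuki): max(1, 2) = 2
c (Tomas): min(9, 3, 4, 6) = 3
d (Tomas): min(9, 2, 4, 3) = 2
South (Yuki): max(3, 2) = 3
S0 (Tomas): min(2, 3) = 2
Tomas at S0 wants the lowest of {North=2, South=3}, so chooses North.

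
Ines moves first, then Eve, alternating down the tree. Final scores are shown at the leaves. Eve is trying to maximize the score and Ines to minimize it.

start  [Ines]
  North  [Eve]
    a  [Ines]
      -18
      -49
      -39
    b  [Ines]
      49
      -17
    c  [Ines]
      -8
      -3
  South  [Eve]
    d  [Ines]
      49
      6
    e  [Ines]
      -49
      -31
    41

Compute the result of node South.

41

d (Ines): min(49, 6) = 6
e (Ines): min(-49, -31) = -49
South (Eve): max(6, -49, 41) = 41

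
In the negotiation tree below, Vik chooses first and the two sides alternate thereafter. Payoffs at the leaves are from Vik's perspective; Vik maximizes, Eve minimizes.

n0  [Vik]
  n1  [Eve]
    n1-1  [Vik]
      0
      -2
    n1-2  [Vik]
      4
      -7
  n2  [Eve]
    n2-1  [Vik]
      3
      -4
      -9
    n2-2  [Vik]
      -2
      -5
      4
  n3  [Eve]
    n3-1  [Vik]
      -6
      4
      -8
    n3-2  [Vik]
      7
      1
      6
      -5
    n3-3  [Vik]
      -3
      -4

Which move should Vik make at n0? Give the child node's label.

n1-1 (Vik): max(0, -2) = 0
n1-2 (Vik): max(4, -7) = 4
n1 (Eve): min(0, 4) = 0
n2-1 (Vik): max(3, -4, -9) = 3
n2-2 (Vik): max(-2, -5, 4) = 4
n2 (Eve): min(3, 4) = 3
n3-1 (Vik): max(-6, 4, -8) = 4
n3-2 (Vik): max(7, 1, 6, -5) = 7
n3-3 (Vik): max(-3, -4) = -3
n3 (Eve): min(4, 7, -3) = -3
n0 (Vik): max(0, 3, -3) = 3
Vik at n0 wants the highest of {n1=0, n2=3, n3=-3}, so chooses n2.

n2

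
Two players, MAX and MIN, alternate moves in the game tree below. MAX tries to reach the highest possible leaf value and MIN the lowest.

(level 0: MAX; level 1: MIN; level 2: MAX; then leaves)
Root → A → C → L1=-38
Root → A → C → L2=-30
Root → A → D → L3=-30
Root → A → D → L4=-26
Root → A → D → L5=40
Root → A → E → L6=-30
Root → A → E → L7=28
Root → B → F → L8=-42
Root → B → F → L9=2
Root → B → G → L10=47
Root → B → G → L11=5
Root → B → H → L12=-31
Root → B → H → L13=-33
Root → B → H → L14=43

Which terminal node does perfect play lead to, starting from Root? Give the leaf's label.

C (MAX): max(-38, -30) = -30
D (MAX): max(-30, -26, 40) = 40
E (MAX): max(-30, 28) = 28
A (MIN): min(-30, 40, 28) = -30
F (MAX): max(-42, 2) = 2
G (MAX): max(47, 5) = 47
H (MAX): max(-31, -33, 43) = 43
B (MIN): min(2, 47, 43) = 2
Root (MAX): max(-30, 2) = 2
At Root, MAX picks B (highest: 2).
At B, MIN picks F (lowest: 2).
At F, MAX picks L9 (highest: 2).
Terminal value 2.

L9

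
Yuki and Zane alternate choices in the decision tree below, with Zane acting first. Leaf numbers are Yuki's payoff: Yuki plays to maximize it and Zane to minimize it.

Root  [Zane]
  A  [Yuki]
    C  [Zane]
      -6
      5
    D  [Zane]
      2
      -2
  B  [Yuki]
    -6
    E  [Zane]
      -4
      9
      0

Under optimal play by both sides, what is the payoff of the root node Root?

C (Zane): min(-6, 5) = -6
D (Zane): min(2, -2) = -2
A (Yuki): max(-6, -2) = -2
E (Zane): min(-4, 9, 0) = -4
B (Yuki): max(-6, -4) = -4
Root (Zane): min(-2, -4) = -4

-4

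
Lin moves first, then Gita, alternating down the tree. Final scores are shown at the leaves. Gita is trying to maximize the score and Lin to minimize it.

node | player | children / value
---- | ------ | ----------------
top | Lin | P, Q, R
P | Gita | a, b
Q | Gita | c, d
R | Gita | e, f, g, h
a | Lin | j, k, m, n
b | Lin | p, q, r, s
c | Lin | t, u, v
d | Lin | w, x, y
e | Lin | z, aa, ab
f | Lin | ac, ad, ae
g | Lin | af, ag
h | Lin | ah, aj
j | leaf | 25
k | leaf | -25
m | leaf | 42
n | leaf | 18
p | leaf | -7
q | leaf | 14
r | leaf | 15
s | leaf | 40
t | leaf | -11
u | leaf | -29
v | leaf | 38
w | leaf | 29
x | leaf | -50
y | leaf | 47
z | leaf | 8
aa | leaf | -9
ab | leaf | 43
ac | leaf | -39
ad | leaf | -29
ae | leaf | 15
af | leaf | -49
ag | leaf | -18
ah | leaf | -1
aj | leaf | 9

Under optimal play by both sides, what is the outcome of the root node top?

-29

a (Lin): min(25, -25, 42, 18) = -25
b (Lin): min(-7, 14, 15, 40) = -7
P (Gita): max(-25, -7) = -7
c (Lin): min(-11, -29, 38) = -29
d (Lin): min(29, -50, 47) = -50
Q (Gita): max(-29, -50) = -29
e (Lin): min(8, -9, 43) = -9
f (Lin): min(-39, -29, 15) = -39
g (Lin): min(-49, -18) = -49
h (Lin): min(-1, 9) = -1
R (Gita): max(-9, -39, -49, -1) = -1
top (Lin): min(-7, -29, -1) = -29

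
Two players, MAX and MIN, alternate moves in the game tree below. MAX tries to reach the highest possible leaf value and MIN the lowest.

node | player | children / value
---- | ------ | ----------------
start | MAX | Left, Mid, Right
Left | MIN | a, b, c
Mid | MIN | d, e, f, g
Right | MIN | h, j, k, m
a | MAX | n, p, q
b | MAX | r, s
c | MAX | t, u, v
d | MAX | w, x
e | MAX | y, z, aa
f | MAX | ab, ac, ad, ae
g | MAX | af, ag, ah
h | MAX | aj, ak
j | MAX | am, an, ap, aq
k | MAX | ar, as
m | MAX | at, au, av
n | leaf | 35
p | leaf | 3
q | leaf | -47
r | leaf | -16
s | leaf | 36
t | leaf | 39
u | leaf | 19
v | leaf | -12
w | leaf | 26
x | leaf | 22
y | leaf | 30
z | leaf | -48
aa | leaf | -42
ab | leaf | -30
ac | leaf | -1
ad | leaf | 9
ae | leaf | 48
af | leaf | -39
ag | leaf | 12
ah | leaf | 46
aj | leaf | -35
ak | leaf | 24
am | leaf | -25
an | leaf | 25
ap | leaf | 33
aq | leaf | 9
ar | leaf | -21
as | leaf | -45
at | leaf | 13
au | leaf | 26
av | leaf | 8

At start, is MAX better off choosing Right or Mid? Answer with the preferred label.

h (MAX): max(-35, 24) = 24
j (MAX): max(-25, 25, 33, 9) = 33
k (MAX): max(-21, -45) = -21
m (MAX): max(13, 26, 8) = 26
Right (MIN): min(24, 33, -21, 26) = -21
d (MAX): max(26, 22) = 26
e (MAX): max(30, -48, -42) = 30
f (MAX): max(-30, -1, 9, 48) = 48
g (MAX): max(-39, 12, 46) = 46
Mid (MIN): min(26, 30, 48, 46) = 26
MAX prefers the higher value; Right=-21, Mid=26. Mid is better since 26 > -21.

Mid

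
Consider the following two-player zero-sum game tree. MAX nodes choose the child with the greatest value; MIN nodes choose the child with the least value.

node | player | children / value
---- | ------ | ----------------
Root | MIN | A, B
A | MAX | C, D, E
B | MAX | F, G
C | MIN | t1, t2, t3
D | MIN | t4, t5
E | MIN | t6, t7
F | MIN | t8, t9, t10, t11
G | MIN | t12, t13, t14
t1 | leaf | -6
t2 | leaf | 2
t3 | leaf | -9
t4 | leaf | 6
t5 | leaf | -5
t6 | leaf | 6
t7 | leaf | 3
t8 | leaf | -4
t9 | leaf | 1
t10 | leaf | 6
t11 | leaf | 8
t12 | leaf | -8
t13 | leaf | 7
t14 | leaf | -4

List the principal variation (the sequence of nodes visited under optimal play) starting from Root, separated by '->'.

Root -> B -> F -> t8

C (MIN): min(-6, 2, -9) = -9
D (MIN): min(6, -5) = -5
E (MIN): min(6, 3) = 3
A (MAX): max(-9, -5, 3) = 3
F (MIN): min(-4, 1, 6, 8) = -4
G (MIN): min(-8, 7, -4) = -8
B (MAX): max(-4, -8) = -4
Root (MIN): min(3, -4) = -4
At Root, MIN picks B (lowest: -4).
At B, MAX picks F (highest: -4).
At F, MIN picks t8 (lowest: -4).
Terminal value -4.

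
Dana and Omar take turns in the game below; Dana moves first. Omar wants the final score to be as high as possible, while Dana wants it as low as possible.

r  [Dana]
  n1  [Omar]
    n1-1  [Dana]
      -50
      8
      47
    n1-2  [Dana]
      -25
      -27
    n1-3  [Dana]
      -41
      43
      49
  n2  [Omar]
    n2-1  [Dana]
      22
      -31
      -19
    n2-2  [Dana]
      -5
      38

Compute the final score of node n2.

-5

n2-1 (Dana): min(22, -31, -19) = -31
n2-2 (Dana): min(-5, 38) = -5
n2 (Omar): max(-31, -5) = -5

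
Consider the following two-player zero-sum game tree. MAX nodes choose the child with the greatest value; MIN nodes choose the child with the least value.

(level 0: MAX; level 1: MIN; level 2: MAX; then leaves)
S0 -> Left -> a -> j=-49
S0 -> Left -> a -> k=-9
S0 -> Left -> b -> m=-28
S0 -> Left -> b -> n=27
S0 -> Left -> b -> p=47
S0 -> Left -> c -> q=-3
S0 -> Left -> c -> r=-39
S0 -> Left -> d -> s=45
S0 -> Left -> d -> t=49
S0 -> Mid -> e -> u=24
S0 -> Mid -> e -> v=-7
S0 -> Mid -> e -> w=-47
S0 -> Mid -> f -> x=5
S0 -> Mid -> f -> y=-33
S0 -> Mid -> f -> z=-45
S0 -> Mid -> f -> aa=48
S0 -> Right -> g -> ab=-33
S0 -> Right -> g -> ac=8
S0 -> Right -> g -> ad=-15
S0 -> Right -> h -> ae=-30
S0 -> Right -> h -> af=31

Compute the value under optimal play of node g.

g (MAX): max(-33, 8, -15) = 8

8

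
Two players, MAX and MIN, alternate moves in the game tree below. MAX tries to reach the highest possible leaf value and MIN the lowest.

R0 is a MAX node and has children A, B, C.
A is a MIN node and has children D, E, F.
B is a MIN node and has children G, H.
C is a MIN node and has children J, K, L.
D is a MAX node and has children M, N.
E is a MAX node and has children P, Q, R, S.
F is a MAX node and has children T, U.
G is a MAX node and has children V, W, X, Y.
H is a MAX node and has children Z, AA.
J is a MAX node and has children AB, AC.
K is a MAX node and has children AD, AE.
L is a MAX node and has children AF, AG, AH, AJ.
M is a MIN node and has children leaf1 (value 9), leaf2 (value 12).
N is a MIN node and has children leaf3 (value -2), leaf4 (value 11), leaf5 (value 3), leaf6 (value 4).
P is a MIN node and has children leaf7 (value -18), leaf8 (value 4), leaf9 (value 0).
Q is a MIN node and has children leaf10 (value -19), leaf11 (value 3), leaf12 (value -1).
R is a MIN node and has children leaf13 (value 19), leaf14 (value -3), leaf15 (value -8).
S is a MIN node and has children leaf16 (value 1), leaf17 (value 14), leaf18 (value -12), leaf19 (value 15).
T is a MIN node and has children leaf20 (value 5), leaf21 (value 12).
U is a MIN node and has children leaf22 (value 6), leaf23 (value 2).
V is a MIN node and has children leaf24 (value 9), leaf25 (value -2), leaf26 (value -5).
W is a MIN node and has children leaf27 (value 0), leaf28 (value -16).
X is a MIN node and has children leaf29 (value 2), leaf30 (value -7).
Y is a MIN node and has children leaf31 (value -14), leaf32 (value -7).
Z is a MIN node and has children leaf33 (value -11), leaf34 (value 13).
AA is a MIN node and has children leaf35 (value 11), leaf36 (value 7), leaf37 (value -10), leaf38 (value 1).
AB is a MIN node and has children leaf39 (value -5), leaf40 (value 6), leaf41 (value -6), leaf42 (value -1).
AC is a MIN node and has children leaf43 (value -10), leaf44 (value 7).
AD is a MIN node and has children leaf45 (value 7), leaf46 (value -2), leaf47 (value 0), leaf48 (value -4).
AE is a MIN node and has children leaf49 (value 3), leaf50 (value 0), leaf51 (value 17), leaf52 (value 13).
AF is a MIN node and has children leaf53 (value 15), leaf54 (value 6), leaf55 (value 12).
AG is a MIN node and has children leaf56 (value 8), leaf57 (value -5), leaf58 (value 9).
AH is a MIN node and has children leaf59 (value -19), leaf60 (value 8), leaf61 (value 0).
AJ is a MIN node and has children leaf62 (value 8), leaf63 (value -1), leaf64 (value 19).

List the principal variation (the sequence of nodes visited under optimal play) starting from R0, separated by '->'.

M (MIN): min(9, 12) = 9
N (MIN): min(-2, 11, 3, 4) = -2
D (MAX): max(9, -2) = 9
P (MIN): min(-18, 4, 0) = -18
Q (MIN): min(-19, 3, -1) = -19
R (MIN): min(19, -3, -8) = -8
S (MIN): min(1, 14, -12, 15) = -12
E (MAX): max(-18, -19, -8, -12) = -8
T (MIN): min(5, 12) = 5
U (MIN): min(6, 2) = 2
F (MAX): max(5, 2) = 5
A (MIN): min(9, -8, 5) = -8
V (MIN): min(9, -2, -5) = -5
W (MIN): min(0, -16) = -16
X (MIN): min(2, -7) = -7
Y (MIN): min(-14, -7) = -14
G (MAX): max(-5, -16, -7, -14) = -5
Z (MIN): min(-11, 13) = -11
AA (MIN): min(11, 7, -10, 1) = -10
H (MAX): max(-11, -10) = -10
B (MIN): min(-5, -10) = -10
AB (MIN): min(-5, 6, -6, -1) = -6
AC (MIN): min(-10, 7) = -10
J (MAX): max(-6, -10) = -6
AD (MIN): min(7, -2, 0, -4) = -4
AE (MIN): min(3, 0, 17, 13) = 0
K (MAX): max(-4, 0) = 0
AF (MIN): min(15, 6, 12) = 6
AG (MIN): min(8, -5, 9) = -5
AH (MIN): min(-19, 8, 0) = -19
AJ (MIN): min(8, -1, 19) = -1
L (MAX): max(6, -5, -19, -1) = 6
C (MIN): min(-6, 0, 6) = -6
R0 (MAX): max(-8, -10, -6) = -6
At R0, MAX picks C (highest: -6).
At C, MIN picks J (lowest: -6).
At J, MAX picks AB (highest: -6).
At AB, MIN picks leaf41 (lowest: -6).
Terminal value -6.

R0 -> C -> J -> AB -> leaf41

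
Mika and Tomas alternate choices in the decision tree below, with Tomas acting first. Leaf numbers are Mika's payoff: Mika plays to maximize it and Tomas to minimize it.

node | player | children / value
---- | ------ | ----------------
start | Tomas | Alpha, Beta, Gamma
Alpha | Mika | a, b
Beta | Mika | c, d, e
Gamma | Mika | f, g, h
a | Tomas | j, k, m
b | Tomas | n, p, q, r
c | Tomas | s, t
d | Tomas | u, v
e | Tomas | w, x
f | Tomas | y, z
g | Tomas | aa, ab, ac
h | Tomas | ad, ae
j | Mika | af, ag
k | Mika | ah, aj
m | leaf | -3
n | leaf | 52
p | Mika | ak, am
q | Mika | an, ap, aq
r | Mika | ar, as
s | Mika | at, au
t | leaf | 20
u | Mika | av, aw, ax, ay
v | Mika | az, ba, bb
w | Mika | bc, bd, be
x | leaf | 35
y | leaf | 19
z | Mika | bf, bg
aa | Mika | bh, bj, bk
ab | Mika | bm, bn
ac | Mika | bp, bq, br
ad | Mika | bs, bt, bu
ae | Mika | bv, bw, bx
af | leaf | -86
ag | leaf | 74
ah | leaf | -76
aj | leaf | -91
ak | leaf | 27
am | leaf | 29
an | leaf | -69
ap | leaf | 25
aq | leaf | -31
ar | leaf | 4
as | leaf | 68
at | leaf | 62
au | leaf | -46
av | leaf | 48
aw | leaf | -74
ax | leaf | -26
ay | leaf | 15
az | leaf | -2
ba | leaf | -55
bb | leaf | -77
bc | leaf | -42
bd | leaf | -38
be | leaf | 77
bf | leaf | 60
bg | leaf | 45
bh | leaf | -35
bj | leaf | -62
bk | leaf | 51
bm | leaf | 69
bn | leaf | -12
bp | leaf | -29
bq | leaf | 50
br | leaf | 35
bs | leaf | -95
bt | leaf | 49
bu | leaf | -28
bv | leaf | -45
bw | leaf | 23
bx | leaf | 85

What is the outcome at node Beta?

s (Mika): max(62, -46) = 62
c (Tomas): min(62, 20) = 20
u (Mika): max(48, -74, -26, 15) = 48
v (Mika): max(-2, -55, -77) = -2
d (Tomas): min(48, -2) = -2
w (Mika): max(-42, -38, 77) = 77
e (Tomas): min(77, 35) = 35
Beta (Mika): max(20, -2, 35) = 35

35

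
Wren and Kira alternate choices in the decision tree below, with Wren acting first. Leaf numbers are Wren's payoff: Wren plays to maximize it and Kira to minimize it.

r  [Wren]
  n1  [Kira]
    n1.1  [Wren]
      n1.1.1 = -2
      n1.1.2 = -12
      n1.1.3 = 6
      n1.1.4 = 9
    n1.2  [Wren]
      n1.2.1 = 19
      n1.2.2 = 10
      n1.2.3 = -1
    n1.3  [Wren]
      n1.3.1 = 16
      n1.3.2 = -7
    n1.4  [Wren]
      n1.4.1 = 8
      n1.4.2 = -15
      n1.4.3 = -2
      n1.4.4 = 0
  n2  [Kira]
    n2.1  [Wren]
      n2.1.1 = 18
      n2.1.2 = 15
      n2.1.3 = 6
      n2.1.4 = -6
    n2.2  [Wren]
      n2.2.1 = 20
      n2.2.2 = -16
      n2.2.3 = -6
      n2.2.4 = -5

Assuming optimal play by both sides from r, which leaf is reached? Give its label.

n1.1 (Wren): max(-2, -12, 6, 9) = 9
n1.2 (Wren): max(19, 10, -1) = 19
n1.3 (Wren): max(16, -7) = 16
n1.4 (Wren): max(8, -15, -2, 0) = 8
n1 (Kira): min(9, 19, 16, 8) = 8
n2.1 (Wren): max(18, 15, 6, -6) = 18
n2.2 (Wren): max(20, -16, -6, -5) = 20
n2 (Kira): min(18, 20) = 18
r (Wren): max(8, 18) = 18
At r, Wren picks n2 (highest: 18).
At n2, Kira picks n2.1 (lowest: 18).
At n2.1, Wren picks n2.1.1 (highest: 18).
Terminal value 18.

n2.1.1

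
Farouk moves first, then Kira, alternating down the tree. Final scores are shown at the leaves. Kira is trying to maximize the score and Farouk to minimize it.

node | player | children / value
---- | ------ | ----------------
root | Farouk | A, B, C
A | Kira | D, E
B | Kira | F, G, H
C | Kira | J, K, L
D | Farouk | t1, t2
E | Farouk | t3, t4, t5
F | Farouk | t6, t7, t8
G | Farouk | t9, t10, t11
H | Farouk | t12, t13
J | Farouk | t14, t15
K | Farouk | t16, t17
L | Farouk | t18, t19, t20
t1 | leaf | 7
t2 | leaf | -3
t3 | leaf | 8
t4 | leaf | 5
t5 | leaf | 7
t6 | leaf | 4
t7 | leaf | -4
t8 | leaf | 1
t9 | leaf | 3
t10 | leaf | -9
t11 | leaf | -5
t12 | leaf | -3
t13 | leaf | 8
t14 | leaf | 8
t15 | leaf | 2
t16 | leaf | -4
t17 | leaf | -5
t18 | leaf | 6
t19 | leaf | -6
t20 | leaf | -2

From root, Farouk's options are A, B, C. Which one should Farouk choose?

D (Farouk): min(7, -3) = -3
E (Farouk): min(8, 5, 7) = 5
A (Kira): max(-3, 5) = 5
F (Farouk): min(4, -4, 1) = -4
G (Farouk): min(3, -9, -5) = -9
H (Farouk): min(-3, 8) = -3
B (Kira): max(-4, -9, -3) = -3
J (Farouk): min(8, 2) = 2
K (Farouk): min(-4, -5) = -5
L (Farouk): min(6, -6, -2) = -6
C (Kira): max(2, -5, -6) = 2
root (Farouk): min(5, -3, 2) = -3
Farouk at root wants the lowest of {A=5, B=-3, C=2}, so chooses B.

B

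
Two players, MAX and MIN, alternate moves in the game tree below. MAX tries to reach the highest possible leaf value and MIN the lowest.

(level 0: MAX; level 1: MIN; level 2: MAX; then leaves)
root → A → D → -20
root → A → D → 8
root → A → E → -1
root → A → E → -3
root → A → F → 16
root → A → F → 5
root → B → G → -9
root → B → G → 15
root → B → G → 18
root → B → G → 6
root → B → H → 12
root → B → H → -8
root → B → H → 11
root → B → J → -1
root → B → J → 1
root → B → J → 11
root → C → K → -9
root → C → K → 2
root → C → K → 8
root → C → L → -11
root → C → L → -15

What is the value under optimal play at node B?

11

G (MAX): max(-9, 15, 18, 6) = 18
H (MAX): max(12, -8, 11) = 12
J (MAX): max(-1, 1, 11) = 11
B (MIN): min(18, 12, 11) = 11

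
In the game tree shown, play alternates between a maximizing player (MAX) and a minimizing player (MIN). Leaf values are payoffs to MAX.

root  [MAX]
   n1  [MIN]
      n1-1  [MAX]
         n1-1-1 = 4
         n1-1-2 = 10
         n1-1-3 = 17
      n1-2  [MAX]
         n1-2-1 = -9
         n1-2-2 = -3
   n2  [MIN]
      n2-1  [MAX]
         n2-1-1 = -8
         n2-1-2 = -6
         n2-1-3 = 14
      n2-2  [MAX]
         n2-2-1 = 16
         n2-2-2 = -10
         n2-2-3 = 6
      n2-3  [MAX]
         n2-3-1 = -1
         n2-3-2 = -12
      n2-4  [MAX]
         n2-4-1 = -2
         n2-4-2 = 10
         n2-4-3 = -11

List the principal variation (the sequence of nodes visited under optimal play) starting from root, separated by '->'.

root -> n2 -> n2-3 -> n2-3-1

n1-1 (MAX): max(4, 10, 17) = 17
n1-2 (MAX): max(-9, -3) = -3
n1 (MIN): min(17, -3) = -3
n2-1 (MAX): max(-8, -6, 14) = 14
n2-2 (MAX): max(16, -10, 6) = 16
n2-3 (MAX): max(-1, -12) = -1
n2-4 (MAX): max(-2, 10, -11) = 10
n2 (MIN): min(14, 16, -1, 10) = -1
root (MAX): max(-3, -1) = -1
At root, MAX picks n2 (highest: -1).
At n2, MIN picks n2-3 (lowest: -1).
At n2-3, MAX picks n2-3-1 (highest: -1).
Terminal value -1.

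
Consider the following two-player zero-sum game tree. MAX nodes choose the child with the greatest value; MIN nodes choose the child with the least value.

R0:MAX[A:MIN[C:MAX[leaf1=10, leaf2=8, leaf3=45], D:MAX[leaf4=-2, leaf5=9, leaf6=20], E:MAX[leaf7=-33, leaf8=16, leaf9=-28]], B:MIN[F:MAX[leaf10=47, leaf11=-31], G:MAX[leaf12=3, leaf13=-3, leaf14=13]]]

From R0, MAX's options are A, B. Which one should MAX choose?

A

C (MAX): max(10, 8, 45) = 45
D (MAX): max(-2, 9, 20) = 20
E (MAX): max(-33, 16, -28) = 16
A (MIN): min(45, 20, 16) = 16
F (MAX): max(47, -31) = 47
G (MAX): max(3, -3, 13) = 13
B (MIN): min(47, 13) = 13
R0 (MAX): max(16, 13) = 16
MAX at R0 wants the highest of {A=16, B=13}, so chooses A.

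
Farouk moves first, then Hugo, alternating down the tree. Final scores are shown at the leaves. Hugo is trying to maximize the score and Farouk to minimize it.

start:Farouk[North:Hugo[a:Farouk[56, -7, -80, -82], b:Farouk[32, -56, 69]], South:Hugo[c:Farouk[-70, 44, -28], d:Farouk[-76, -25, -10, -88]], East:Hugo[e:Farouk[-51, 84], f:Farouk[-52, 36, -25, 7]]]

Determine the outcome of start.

-70

a (Farouk): min(56, -7, -80, -82) = -82
b (Farouk): min(32, -56, 69) = -56
North (Hugo): max(-82, -56) = -56
c (Farouk): min(-70, 44, -28) = -70
d (Farouk): min(-76, -25, -10, -88) = -88
South (Hugo): max(-70, -88) = -70
e (Farouk): min(-51, 84) = -51
f (Farouk): min(-52, 36, -25, 7) = -52
East (Hugo): max(-51, -52) = -51
start (Farouk): min(-56, -70, -51) = -70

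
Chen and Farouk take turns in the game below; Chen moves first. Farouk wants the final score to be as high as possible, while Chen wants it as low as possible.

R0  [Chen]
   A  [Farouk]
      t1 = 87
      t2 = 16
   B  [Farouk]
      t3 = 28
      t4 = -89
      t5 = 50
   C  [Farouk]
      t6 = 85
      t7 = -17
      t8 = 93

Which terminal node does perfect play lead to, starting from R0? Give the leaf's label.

t5

A (Farouk): max(87, 16) = 87
B (Farouk): max(28, -89, 50) = 50
C (Farouk): max(85, -17, 93) = 93
R0 (Chen): min(87, 50, 93) = 50
At R0, Chen picks B (lowest: 50).
At B, Farouk picks t5 (highest: 50).
Terminal value 50.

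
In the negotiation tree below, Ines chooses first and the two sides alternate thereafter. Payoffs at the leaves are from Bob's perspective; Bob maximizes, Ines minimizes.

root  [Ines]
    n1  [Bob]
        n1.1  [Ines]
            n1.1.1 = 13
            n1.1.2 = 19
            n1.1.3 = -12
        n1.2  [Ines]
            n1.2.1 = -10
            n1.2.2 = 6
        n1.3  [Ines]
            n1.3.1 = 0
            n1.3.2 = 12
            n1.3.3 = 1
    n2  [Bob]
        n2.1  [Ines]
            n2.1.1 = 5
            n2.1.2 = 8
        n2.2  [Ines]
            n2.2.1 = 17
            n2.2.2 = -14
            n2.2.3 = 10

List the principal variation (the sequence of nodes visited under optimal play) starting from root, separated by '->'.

n1.1 (Ines): min(13, 19, -12) = -12
n1.2 (Ines): min(-10, 6) = -10
n1.3 (Ines): min(0, 12, 1) = 0
n1 (Bob): max(-12, -10, 0) = 0
n2.1 (Ines): min(5, 8) = 5
n2.2 (Ines): min(17, -14, 10) = -14
n2 (Bob): max(5, -14) = 5
root (Ines): min(0, 5) = 0
At root, Ines picks n1 (lowest: 0).
At n1, Bob picks n1.3 (highest: 0).
At n1.3, Ines picks n1.3.1 (lowest: 0).
Terminal value 0.

root -> n1 -> n1.3 -> n1.3.1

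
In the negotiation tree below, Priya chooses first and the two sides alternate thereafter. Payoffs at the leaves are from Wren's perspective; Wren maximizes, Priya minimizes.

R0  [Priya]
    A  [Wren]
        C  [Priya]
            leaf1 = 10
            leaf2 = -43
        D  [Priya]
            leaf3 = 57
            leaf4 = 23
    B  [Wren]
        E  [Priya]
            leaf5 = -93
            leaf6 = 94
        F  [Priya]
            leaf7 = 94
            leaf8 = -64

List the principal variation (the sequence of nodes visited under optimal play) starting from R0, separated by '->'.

C (Priya): min(10, -43) = -43
D (Priya): min(57, 23) = 23
A (Wren): max(-43, 23) = 23
E (Priya): min(-93, 94) = -93
F (Priya): min(94, -64) = -64
B (Wren): max(-93, -64) = -64
R0 (Priya): min(23, -64) = -64
At R0, Priya picks B (lowest: -64).
At B, Wren picks F (highest: -64).
At F, Priya picks leaf8 (lowest: -64).
Terminal value -64.

R0 -> B -> F -> leaf8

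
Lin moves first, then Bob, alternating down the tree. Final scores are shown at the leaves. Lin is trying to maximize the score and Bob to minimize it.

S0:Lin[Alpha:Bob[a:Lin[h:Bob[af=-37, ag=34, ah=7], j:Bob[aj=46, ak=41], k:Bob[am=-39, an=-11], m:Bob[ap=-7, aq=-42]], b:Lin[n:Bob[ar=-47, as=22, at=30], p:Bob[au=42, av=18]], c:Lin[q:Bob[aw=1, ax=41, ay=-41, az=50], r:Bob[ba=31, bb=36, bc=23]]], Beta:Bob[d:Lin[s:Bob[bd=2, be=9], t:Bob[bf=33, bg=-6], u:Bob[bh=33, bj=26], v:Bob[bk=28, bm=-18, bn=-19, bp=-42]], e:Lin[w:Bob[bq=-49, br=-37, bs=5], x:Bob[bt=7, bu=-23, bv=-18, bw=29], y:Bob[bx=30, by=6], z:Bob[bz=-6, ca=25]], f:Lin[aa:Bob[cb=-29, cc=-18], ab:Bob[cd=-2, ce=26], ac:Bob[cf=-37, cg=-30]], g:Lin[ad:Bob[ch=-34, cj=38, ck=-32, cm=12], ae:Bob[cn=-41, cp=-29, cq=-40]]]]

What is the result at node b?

n (Bob): min(-47, 22, 30) = -47
p (Bob): min(42, 18) = 18
b (Lin): max(-47, 18) = 18

18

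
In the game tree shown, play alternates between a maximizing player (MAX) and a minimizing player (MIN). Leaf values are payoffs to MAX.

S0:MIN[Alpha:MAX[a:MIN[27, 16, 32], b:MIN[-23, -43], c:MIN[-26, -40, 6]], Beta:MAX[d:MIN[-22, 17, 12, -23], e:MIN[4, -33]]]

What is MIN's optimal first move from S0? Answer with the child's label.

a (MIN): min(27, 16, 32) = 16
b (MIN): min(-23, -43) = -43
c (MIN): min(-26, -40, 6) = -40
Alpha (MAX): max(16, -43, -40) = 16
d (MIN): min(-22, 17, 12, -23) = -23
e (MIN): min(4, -33) = -33
Beta (MAX): max(-23, -33) = -23
S0 (MIN): min(16, -23) = -23
MIN at S0 wants the lowest of {Alpha=16, Beta=-23}, so chooses Beta.

Beta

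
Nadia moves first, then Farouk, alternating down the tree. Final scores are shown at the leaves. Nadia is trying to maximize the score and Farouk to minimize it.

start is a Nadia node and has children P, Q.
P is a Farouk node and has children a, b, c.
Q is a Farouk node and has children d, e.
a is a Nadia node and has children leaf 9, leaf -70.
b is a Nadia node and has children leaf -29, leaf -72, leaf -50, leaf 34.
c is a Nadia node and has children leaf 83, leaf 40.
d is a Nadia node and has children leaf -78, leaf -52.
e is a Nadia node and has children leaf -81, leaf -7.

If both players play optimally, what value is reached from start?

a (Nadia): max(9, -70) = 9
b (Nadia): max(-29, -72, -50, 34) = 34
c (Nadia): max(83, 40) = 83
P (Farouk): min(9, 34, 83) = 9
d (Nadia): max(-78, -52) = -52
e (Nadia): max(-81, -7) = -7
Q (Farouk): min(-52, -7) = -52
start (Nadia): max(9, -52) = 9

9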